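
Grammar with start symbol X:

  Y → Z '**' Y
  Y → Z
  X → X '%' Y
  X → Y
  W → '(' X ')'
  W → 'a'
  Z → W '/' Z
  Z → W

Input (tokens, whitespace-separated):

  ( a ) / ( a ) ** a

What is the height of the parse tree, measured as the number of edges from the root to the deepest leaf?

9

[X [Y [Z [W ( [X [Y [Z [W a]]]] )] / [Z [W ( [X [Y [Z [W a]]]] )]]] ** [Y [Z [W a]]]]]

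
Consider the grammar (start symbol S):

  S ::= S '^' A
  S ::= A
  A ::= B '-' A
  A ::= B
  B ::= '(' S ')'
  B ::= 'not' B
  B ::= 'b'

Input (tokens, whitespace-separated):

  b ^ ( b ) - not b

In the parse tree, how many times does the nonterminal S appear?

[S [S [A [B b]]] ^ [A [B ( [S [A [B b]]] )] - [A [B not [B b]]]]]

3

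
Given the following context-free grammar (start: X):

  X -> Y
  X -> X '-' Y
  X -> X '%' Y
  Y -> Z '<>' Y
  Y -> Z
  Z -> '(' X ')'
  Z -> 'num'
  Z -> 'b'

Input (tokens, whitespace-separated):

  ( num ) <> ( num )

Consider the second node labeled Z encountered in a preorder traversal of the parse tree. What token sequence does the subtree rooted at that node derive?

num

[X [Y [Z ( [X [Y [Z num]]] )] <> [Y [Z ( [X [Y [Z num]]] )]]]]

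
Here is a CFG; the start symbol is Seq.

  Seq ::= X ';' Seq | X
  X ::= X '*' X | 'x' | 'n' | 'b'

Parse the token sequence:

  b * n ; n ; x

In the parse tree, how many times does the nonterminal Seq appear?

[Seq [X [X b] * [X n]] ; [Seq [X n] ; [Seq [X x]]]]

3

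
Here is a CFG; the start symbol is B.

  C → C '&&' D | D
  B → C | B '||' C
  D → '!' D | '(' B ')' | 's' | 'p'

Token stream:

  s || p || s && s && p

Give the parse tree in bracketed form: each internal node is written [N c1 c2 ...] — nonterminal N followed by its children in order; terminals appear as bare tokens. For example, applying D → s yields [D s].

B
B || C
B || C || C
C || C || C
D || C || C
s || C || C
s || D || C
s || p || C
s || p || C && D
s || p || C && D && D
s || p || D && D && D
s || p || s && D && D
s || p || s && s && D
s || p || s && s && p

[B [B [B [C [D s]]] || [C [D p]]] || [C [C [C [D s]] && [D s]] && [D p]]]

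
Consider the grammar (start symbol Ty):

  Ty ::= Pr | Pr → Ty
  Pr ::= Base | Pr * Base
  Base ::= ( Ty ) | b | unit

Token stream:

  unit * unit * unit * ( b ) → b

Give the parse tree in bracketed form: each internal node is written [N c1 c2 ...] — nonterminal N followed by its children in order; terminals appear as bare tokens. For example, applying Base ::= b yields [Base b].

Ty
Pr → Ty
Pr * Base → Ty
Pr * Base * Base → Ty
Pr * Base * Base * Base → Ty
Base * Base * Base * Base → Ty
unit * Base * Base * Base → Ty
unit * unit * Base * Base → Ty
unit * unit * unit * Base → Ty
unit * unit * unit * ( Ty ) → Ty
unit * unit * unit * ( Pr ) → Ty
unit * unit * unit * ( Base ) → Ty
unit * unit * unit * ( b ) → Ty
unit * unit * unit * ( b ) → Pr
unit * unit * unit * ( b ) → Base
unit * unit * unit * ( b ) → b

[Ty [Pr [Pr [Pr [Pr [Base unit]] * [Base unit]] * [Base unit]] * [Base ( [Ty [Pr [Base b]]] )]] → [Ty [Pr [Base b]]]]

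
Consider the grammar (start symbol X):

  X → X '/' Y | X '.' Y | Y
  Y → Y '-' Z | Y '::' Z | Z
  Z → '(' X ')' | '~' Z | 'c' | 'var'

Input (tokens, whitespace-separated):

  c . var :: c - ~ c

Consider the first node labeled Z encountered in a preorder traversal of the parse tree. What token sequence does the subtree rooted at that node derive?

[X [X [Y [Z c]]] . [Y [Y [Y [Z var]] :: [Z c]] - [Z ~ [Z c]]]]

c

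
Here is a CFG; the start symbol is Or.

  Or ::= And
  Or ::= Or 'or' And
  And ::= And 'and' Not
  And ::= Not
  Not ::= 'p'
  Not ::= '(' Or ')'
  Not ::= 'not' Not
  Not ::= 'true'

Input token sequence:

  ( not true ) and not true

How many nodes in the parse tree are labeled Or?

[Or [And [And [Not ( [Or [And [Not not [Not true]]]] )]] and [Not not [Not true]]]]

2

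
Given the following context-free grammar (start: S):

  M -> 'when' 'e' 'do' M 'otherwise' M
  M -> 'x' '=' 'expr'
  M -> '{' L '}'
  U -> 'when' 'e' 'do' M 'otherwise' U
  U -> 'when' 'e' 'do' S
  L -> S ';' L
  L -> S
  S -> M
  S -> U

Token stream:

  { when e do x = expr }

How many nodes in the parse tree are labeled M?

[S [M { [L [S [U when e do [S [M x = expr]]]]] }]]

2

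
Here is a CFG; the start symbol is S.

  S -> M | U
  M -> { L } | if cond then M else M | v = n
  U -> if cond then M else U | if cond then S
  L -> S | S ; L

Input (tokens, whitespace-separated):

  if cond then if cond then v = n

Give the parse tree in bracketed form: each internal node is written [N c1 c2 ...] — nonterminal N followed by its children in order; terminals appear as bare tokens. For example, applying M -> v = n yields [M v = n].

[S [U if cond then [S [U if cond then [S [M v = n]]]]]]

S
U
if cond then S
if cond then U
if cond then if cond then S
if cond then if cond then M
if cond then if cond then v = n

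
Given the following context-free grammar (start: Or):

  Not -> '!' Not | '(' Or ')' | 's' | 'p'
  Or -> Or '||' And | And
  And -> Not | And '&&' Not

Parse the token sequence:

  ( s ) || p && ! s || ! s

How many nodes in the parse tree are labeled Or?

4

[Or [Or [Or [And [Not ( [Or [And [Not s]]] )]]] || [And [And [Not p]] && [Not ! [Not s]]]] || [And [Not ! [Not s]]]]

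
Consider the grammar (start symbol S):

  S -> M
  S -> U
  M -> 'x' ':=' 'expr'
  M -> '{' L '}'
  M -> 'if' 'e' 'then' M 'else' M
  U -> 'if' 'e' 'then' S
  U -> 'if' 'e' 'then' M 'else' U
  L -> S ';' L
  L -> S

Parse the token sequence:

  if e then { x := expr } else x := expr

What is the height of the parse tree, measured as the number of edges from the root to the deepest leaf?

[S [M if e then [M { [L [S [M x := expr]]] }] else [M x := expr]]]

6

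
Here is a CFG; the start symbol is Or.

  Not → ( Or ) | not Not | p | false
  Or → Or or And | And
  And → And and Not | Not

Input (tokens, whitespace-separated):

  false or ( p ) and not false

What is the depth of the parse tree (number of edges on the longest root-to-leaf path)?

[Or [Or [And [Not false]]] or [And [And [Not ( [Or [And [Not p]]] )]] and [Not not [Not false]]]]

7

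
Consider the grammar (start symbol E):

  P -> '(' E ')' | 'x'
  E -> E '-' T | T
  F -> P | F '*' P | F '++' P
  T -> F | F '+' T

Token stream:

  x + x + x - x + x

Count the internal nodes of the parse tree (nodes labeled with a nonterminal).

[E [E [T [F [P x]] + [T [F [P x]] + [T [F [P x]]]]]] - [T [F [P x]] + [T [F [P x]]]]]

17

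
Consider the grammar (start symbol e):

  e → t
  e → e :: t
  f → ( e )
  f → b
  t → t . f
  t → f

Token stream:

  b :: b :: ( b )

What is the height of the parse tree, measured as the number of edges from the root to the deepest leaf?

[e [e [e [t [f b]]] :: [t [f b]]] :: [t [f ( [e [t [f b]]] )]]]

6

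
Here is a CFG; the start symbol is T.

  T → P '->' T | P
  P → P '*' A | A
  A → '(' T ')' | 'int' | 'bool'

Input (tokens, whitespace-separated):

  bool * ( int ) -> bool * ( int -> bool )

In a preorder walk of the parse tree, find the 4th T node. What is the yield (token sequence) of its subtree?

[T [P [P [A bool]] * [A ( [T [P [A int]]] )]] -> [T [P [P [A bool]] * [A ( [T [P [A int]] -> [T [P [A bool]]]] )]]]]

int -> bool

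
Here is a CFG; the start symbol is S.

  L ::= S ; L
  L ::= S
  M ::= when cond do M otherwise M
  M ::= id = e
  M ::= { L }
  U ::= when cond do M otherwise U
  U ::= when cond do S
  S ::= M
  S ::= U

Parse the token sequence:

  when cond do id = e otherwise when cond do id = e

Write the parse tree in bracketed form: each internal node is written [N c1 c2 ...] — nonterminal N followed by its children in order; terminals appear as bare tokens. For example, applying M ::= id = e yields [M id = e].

S
U
when cond do M otherwise U
when cond do id = e otherwise U
when cond do id = e otherwise when cond do S
when cond do id = e otherwise when cond do M
when cond do id = e otherwise when cond do id = e

[S [U when cond do [M id = e] otherwise [U when cond do [S [M id = e]]]]]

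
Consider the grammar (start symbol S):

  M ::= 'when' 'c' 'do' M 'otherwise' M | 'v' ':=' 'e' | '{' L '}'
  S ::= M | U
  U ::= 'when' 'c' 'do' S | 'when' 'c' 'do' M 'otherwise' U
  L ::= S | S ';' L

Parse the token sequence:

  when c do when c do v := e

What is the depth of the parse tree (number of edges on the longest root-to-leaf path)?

6

[S [U when c do [S [U when c do [S [M v := e]]]]]]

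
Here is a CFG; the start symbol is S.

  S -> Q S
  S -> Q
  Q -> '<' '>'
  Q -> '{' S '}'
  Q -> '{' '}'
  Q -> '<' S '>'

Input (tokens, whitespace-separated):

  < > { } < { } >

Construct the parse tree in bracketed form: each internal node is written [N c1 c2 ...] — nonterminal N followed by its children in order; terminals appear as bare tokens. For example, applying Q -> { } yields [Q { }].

[S [Q < >] [S [Q { }] [S [Q < [S [Q { }]] >]]]]

S
Q S
< > S
< > Q S
< > { } S
< > { } Q
< > { } < S >
< > { } < Q >
< > { } < { } >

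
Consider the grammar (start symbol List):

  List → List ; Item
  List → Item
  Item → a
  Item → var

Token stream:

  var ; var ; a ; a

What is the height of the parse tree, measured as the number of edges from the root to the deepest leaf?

5

[List [List [List [List [Item var]] ; [Item var]] ; [Item a]] ; [Item a]]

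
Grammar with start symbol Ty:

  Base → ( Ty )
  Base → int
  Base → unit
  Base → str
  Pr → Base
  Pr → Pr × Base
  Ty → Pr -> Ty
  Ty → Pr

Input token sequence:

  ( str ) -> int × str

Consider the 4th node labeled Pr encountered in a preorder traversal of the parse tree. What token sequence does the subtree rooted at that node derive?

int

[Ty [Pr [Base ( [Ty [Pr [Base str]]] )]] -> [Ty [Pr [Pr [Base int]] × [Base str]]]]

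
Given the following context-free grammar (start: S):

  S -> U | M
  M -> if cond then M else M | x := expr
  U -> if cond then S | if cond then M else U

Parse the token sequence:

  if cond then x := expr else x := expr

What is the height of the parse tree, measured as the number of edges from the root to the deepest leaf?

[S [M if cond then [M x := expr] else [M x := expr]]]

3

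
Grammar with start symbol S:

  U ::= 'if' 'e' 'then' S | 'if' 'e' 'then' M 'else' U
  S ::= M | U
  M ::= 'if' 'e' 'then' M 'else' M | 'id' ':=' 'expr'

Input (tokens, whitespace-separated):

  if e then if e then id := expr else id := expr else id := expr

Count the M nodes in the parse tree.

5

[S [M if e then [M if e then [M id := expr] else [M id := expr]] else [M id := expr]]]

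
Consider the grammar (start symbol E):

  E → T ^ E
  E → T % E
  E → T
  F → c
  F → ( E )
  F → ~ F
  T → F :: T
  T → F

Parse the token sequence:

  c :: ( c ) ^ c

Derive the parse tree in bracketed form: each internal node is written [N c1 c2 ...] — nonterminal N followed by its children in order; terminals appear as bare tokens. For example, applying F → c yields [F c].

[E [T [F c] :: [T [F ( [E [T [F c]]] )]]] ^ [E [T [F c]]]]

E
T ^ E
F :: T ^ E
c :: T ^ E
c :: F ^ E
c :: ( E ) ^ E
c :: ( T ) ^ E
c :: ( F ) ^ E
c :: ( c ) ^ E
c :: ( c ) ^ T
c :: ( c ) ^ F
c :: ( c ) ^ c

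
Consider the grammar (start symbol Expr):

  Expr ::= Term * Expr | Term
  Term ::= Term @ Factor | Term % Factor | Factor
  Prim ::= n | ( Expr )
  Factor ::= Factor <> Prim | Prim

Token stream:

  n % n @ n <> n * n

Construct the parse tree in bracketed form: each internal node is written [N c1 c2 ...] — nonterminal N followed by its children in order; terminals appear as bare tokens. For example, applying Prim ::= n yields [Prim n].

[Expr [Term [Term [Term [Factor [Prim n]]] % [Factor [Prim n]]] @ [Factor [Factor [Prim n]] <> [Prim n]]] * [Expr [Term [Factor [Prim n]]]]]

Expr
Term * Expr
Term @ Factor * Expr
Term % Factor @ Factor * Expr
Factor % Factor @ Factor * Expr
Prim % Factor @ Factor * Expr
n % Factor @ Factor * Expr
n % Prim @ Factor * Expr
n % n @ Factor * Expr
n % n @ Factor <> Prim * Expr
n % n @ Prim <> Prim * Expr
n % n @ n <> Prim * Expr
n % n @ n <> n * Expr
n % n @ n <> n * Term
n % n @ n <> n * Factor
n % n @ n <> n * Prim
n % n @ n <> n * n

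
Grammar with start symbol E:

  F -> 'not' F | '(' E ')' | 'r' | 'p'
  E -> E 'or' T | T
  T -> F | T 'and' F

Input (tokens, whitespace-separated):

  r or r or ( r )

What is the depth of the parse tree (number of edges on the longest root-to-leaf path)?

[E [E [E [T [F r]]] or [T [F r]]] or [T [F ( [E [T [F r]]] )]]]

6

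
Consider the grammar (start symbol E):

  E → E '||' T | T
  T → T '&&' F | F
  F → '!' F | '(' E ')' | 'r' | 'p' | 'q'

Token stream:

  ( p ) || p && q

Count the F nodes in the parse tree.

4

[E [E [T [F ( [E [T [F p]]] )]]] || [T [T [F p]] && [F q]]]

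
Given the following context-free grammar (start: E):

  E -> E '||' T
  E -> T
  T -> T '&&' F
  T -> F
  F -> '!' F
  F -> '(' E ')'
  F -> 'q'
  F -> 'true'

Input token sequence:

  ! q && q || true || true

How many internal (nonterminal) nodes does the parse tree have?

[E [E [E [T [T [F ! [F q]]] && [F q]]] || [T [F true]]] || [T [F true]]]

12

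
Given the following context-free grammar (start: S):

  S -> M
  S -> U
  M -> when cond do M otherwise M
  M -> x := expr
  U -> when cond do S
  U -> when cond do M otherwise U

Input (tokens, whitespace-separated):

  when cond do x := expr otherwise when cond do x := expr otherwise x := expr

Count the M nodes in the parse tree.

[S [M when cond do [M x := expr] otherwise [M when cond do [M x := expr] otherwise [M x := expr]]]]

5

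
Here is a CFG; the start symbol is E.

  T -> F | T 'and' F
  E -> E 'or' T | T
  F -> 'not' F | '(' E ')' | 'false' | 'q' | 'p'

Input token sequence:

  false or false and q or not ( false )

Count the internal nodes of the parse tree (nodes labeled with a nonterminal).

15

[E [E [E [T [F false]]] or [T [T [F false]] and [F q]]] or [T [F not [F ( [E [T [F false]]] )]]]]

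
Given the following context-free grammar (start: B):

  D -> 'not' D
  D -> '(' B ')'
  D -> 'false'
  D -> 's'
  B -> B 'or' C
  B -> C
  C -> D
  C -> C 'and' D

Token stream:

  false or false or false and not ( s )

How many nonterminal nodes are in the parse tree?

15

[B [B [B [C [D false]]] or [C [D false]]] or [C [C [D false]] and [D not [D ( [B [C [D s]]] )]]]]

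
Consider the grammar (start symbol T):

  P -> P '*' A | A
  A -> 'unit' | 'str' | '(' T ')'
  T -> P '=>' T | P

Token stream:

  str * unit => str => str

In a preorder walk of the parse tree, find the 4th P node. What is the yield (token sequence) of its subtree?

str

[T [P [P [A str]] * [A unit]] => [T [P [A str]] => [T [P [A str]]]]]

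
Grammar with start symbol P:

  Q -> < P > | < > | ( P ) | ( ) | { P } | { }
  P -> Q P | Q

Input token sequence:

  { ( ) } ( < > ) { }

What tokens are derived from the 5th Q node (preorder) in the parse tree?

{ }

[P [Q { [P [Q ( )]] }] [P [Q ( [P [Q < >]] )] [P [Q { }]]]]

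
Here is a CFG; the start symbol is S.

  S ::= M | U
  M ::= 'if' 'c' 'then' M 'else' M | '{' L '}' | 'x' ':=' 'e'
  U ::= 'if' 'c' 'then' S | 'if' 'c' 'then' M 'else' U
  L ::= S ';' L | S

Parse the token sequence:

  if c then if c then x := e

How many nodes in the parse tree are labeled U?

[S [U if c then [S [U if c then [S [M x := e]]]]]]

2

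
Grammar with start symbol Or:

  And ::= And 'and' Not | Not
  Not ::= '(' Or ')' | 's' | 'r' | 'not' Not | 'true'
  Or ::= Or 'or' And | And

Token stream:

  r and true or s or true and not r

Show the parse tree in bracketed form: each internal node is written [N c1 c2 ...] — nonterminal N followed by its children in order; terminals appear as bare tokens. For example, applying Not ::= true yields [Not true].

Or
Or or And
Or or And or And
And or And or And
And and Not or And or And
Not and Not or And or And
r and Not or And or And
r and true or And or And
r and true or Not or And
r and true or s or And
r and true or s or And and Not
r and true or s or Not and Not
r and true or s or true and Not
r and true or s or true and not Not
r and true or s or true and not r

[Or [Or [Or [And [And [Not r]] and [Not true]]] or [And [Not s]]] or [And [And [Not true]] and [Not not [Not r]]]]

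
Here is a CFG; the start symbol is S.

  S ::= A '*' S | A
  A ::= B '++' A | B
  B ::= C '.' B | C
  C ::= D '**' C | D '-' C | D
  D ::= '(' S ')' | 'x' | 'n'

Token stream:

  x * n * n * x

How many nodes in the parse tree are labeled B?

4

[S [A [B [C [D x]]]] * [S [A [B [C [D n]]]] * [S [A [B [C [D n]]]] * [S [A [B [C [D x]]]]]]]]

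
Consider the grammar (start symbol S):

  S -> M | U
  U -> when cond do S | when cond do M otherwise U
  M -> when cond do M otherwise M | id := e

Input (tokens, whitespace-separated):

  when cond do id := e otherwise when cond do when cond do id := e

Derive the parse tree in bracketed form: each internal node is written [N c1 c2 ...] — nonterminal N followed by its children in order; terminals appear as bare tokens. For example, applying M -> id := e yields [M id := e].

S
U
when cond do M otherwise U
when cond do id := e otherwise U
when cond do id := e otherwise when cond do S
when cond do id := e otherwise when cond do U
when cond do id := e otherwise when cond do when cond do S
when cond do id := e otherwise when cond do when cond do M
when cond do id := e otherwise when cond do when cond do id := e

[S [U when cond do [M id := e] otherwise [U when cond do [S [U when cond do [S [M id := e]]]]]]]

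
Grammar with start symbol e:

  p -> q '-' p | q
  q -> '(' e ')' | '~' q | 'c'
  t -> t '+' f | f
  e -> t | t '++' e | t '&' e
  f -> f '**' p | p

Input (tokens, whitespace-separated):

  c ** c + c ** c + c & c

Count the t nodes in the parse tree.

[e [t [t [t [f [f [p [q c]]] ** [p [q c]]]] + [f [f [p [q c]]] ** [p [q c]]]] + [f [p [q c]]]] & [e [t [f [p [q c]]]]]]

4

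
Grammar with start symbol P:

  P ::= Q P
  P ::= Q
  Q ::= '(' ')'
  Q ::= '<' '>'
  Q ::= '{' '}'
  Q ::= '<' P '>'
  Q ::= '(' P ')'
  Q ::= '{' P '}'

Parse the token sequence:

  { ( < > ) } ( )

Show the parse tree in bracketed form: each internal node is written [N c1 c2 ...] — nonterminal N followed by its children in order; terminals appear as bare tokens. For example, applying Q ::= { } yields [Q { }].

P
Q P
{ P } P
{ Q } P
{ ( P ) } P
{ ( Q ) } P
{ ( < > ) } P
{ ( < > ) } Q
{ ( < > ) } ( )

[P [Q { [P [Q ( [P [Q < >]] )]] }] [P [Q ( )]]]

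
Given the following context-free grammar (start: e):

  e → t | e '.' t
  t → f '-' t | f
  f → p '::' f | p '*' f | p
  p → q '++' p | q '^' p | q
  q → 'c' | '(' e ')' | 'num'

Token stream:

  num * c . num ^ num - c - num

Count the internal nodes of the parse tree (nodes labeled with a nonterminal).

23

[e [e [t [f [p [q num]] * [f [p [q c]]]]]] . [t [f [p [q num] ^ [p [q num]]]] - [t [f [p [q c]]] - [t [f [p [q num]]]]]]]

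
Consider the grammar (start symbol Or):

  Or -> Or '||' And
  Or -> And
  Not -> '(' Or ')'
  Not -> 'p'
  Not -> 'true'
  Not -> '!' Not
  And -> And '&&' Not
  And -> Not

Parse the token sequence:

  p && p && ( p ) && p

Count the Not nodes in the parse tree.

5

[Or [And [And [And [And [Not p]] && [Not p]] && [Not ( [Or [And [Not p]]] )]] && [Not p]]]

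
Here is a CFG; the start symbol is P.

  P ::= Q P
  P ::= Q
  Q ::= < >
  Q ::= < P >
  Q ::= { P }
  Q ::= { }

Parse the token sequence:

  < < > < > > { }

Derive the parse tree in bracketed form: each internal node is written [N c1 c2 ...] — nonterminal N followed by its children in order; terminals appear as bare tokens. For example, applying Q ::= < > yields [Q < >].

[P [Q < [P [Q < >] [P [Q < >]]] >] [P [Q { }]]]

P
Q P
< P > P
< Q P > P
< < > P > P
< < > Q > P
< < > < > > P
< < > < > > Q
< < > < > > { }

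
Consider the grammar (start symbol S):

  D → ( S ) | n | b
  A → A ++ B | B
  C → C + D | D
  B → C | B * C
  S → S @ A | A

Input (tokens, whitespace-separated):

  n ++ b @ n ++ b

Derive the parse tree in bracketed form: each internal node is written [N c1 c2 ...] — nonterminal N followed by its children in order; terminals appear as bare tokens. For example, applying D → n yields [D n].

[S [S [A [A [B [C [D n]]]] ++ [B [C [D b]]]]] @ [A [A [B [C [D n]]]] ++ [B [C [D b]]]]]

S
S @ A
A @ A
A ++ B @ A
B ++ B @ A
C ++ B @ A
D ++ B @ A
n ++ B @ A
n ++ C @ A
n ++ D @ A
n ++ b @ A
n ++ b @ A ++ B
n ++ b @ B ++ B
n ++ b @ C ++ B
n ++ b @ D ++ B
n ++ b @ n ++ B
n ++ b @ n ++ C
n ++ b @ n ++ D
n ++ b @ n ++ b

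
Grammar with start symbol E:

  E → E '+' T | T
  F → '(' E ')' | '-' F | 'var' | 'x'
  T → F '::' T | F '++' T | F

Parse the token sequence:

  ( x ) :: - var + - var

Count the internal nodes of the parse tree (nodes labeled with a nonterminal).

[E [E [T [F ( [E [T [F x]]] )] :: [T [F - [F var]]]]] + [T [F - [F var]]]]

13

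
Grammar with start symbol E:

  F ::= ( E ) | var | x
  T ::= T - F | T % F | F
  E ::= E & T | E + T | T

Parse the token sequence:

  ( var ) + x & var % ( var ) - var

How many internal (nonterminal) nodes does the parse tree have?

[E [E [E [T [F ( [E [T [F var]]] )]]] + [T [F x]]] & [T [T [T [F var]] % [F ( [E [T [F var]]] )]] - [F var]]]

19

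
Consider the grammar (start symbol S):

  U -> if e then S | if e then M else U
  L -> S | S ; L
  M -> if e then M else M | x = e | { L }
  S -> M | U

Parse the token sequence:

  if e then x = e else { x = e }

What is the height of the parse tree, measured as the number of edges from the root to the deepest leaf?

6

[S [M if e then [M x = e] else [M { [L [S [M x = e]]] }]]]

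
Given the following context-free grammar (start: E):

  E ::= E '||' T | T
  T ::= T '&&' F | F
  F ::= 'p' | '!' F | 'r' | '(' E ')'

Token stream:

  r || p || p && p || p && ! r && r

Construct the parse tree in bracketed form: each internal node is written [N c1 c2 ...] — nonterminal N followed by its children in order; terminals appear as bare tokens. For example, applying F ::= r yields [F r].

E
E || T
E || T || T
E || T || T || T
T || T || T || T
F || T || T || T
r || T || T || T
r || F || T || T
r || p || T || T
r || p || T && F || T
r || p || F && F || T
r || p || p && F || T
r || p || p && p || T
r || p || p && p || T && F
r || p || p && p || T && F && F
r || p || p && p || F && F && F
r || p || p && p || p && F && F
r || p || p && p || p && ! F && F
r || p || p && p || p && ! r && F
r || p || p && p || p && ! r && r

[E [E [E [E [T [F r]]] || [T [F p]]] || [T [T [F p]] && [F p]]] || [T [T [T [F p]] && [F ! [F r]]] && [F r]]]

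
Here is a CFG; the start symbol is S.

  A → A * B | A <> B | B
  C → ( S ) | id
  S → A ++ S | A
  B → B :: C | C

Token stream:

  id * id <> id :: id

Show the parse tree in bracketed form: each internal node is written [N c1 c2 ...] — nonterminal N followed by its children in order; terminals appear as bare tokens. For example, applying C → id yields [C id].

S
A
A <> B
A * B <> B
B * B <> B
C * B <> B
id * B <> B
id * C <> B
id * id <> B
id * id <> B :: C
id * id <> C :: C
id * id <> id :: C
id * id <> id :: id

[S [A [A [A [B [C id]]] * [B [C id]]] <> [B [B [C id]] :: [C id]]]]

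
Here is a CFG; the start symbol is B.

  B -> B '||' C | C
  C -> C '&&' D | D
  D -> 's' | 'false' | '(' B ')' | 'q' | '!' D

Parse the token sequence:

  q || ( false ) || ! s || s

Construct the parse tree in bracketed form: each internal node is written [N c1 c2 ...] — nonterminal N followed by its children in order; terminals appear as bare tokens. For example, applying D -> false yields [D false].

[B [B [B [B [C [D q]]] || [C [D ( [B [C [D false]]] )]]] || [C [D ! [D s]]]] || [C [D s]]]

B
B || C
B || C || C
B || C || C || C
C || C || C || C
D || C || C || C
q || C || C || C
q || D || C || C
q || ( B ) || C || C
q || ( C ) || C || C
q || ( D ) || C || C
q || ( false ) || C || C
q || ( false ) || D || C
q || ( false ) || ! D || C
q || ( false ) || ! s || C
q || ( false ) || ! s || D
q || ( false ) || ! s || s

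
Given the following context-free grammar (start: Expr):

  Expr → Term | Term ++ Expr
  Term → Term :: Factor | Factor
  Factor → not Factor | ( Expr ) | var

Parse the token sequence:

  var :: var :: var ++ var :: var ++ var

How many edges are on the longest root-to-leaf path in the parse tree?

[Expr [Term [Term [Term [Factor var]] :: [Factor var]] :: [Factor var]] ++ [Expr [Term [Term [Factor var]] :: [Factor var]] ++ [Expr [Term [Factor var]]]]]

5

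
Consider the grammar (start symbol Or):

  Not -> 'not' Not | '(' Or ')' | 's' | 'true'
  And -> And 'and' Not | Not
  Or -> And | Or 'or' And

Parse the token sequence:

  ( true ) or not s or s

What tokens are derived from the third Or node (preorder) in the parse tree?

[Or [Or [Or [And [Not ( [Or [And [Not true]]] )]]] or [And [Not not [Not s]]]] or [And [Not s]]]

( true )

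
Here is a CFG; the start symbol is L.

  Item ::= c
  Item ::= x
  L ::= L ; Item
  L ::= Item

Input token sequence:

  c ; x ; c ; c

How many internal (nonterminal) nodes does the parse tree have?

8

[L [L [L [L [Item c]] ; [Item x]] ; [Item c]] ; [Item c]]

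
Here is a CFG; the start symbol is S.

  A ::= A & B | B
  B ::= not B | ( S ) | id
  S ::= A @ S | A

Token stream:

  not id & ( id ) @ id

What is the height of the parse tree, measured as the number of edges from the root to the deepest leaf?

6

[S [A [A [B not [B id]]] & [B ( [S [A [B id]]] )]] @ [S [A [B id]]]]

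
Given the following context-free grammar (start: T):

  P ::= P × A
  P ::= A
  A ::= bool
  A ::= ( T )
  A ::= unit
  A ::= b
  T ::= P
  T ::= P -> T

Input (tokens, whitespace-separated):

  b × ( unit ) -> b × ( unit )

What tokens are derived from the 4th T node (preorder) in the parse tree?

[T [P [P [A b]] × [A ( [T [P [A unit]]] )]] -> [T [P [P [A b]] × [A ( [T [P [A unit]]] )]]]]

unit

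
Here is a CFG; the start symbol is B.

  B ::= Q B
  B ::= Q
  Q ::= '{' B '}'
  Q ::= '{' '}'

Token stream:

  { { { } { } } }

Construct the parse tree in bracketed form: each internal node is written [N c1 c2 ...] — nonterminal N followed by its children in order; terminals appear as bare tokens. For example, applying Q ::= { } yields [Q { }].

[B [Q { [B [Q { [B [Q { }] [B [Q { }]]] }]] }]]

B
Q
{ B }
{ Q }
{ { B } }
{ { Q B } }
{ { { } B } }
{ { { } Q } }
{ { { } { } } }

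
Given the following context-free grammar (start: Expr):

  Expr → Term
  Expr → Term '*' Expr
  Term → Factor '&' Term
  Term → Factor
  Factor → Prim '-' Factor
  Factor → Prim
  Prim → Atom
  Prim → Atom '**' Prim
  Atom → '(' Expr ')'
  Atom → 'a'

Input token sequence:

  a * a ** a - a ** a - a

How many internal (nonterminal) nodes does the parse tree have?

[Expr [Term [Factor [Prim [Atom a]]]] * [Expr [Term [Factor [Prim [Atom a] ** [Prim [Atom a]]] - [Factor [Prim [Atom a] ** [Prim [Atom a]]] - [Factor [Prim [Atom a]]]]]]]]

20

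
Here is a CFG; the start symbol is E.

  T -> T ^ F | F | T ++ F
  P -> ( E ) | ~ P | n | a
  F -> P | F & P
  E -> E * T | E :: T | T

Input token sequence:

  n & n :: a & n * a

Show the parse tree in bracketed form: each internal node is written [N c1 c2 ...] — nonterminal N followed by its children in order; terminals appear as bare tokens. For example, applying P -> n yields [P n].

E
E * T
E :: T * T
T :: T * T
F :: T * T
F & P :: T * T
P & P :: T * T
n & P :: T * T
n & n :: T * T
n & n :: F * T
n & n :: F & P * T
n & n :: P & P * T
n & n :: a & P * T
n & n :: a & n * T
n & n :: a & n * F
n & n :: a & n * P
n & n :: a & n * a

[E [E [E [T [F [F [P n]] & [P n]]]] :: [T [F [F [P a]] & [P n]]]] * [T [F [P a]]]]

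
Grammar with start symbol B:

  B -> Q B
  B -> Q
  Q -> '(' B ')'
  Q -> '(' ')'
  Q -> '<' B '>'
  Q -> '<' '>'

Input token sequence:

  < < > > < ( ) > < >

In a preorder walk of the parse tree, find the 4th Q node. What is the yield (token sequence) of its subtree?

( )

[B [Q < [B [Q < >]] >] [B [Q < [B [Q ( )]] >] [B [Q < >]]]]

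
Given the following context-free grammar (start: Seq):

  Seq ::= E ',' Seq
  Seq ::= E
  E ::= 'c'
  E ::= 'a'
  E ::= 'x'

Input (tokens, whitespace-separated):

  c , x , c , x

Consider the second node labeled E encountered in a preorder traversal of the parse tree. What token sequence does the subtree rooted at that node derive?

x

[Seq [E c] , [Seq [E x] , [Seq [E c] , [Seq [E x]]]]]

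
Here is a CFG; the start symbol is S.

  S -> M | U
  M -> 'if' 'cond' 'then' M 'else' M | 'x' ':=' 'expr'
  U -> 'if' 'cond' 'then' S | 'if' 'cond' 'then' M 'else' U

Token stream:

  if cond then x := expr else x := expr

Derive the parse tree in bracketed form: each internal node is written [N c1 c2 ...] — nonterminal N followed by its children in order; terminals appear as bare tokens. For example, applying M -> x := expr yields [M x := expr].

[S [M if cond then [M x := expr] else [M x := expr]]]

S
M
if cond then M else M
if cond then x := expr else M
if cond then x := expr else x := expr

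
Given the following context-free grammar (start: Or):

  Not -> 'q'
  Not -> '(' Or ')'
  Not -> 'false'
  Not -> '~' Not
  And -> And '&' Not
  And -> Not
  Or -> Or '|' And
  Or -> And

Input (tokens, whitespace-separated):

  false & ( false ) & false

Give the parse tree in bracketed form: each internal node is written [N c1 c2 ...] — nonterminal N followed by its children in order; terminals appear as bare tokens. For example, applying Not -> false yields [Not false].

[Or [And [And [And [Not false]] & [Not ( [Or [And [Not false]]] )]] & [Not false]]]

Or
And
And & Not
And & Not & Not
Not & Not & Not
false & Not & Not
false & ( Or ) & Not
false & ( And ) & Not
false & ( Not ) & Not
false & ( false ) & Not
false & ( false ) & false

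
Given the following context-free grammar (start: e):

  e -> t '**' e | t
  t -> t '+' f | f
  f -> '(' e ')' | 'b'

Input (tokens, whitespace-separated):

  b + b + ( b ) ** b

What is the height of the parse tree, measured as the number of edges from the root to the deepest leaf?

[e [t [t [t [f b]] + [f b]] + [f ( [e [t [f b]]] )]] ** [e [t [f b]]]]

6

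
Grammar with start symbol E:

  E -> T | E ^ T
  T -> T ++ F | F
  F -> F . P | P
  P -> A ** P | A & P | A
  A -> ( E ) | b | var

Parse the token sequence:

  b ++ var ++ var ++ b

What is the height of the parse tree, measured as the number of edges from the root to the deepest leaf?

[E [T [T [T [T [F [P [A b]]]] ++ [F [P [A var]]]] ++ [F [P [A var]]]] ++ [F [P [A b]]]]]

8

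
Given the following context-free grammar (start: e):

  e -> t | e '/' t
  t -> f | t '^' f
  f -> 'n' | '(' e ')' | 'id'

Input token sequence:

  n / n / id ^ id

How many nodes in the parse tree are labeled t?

[e [e [e [t [f n]]] / [t [f n]]] / [t [t [f id]] ^ [f id]]]

4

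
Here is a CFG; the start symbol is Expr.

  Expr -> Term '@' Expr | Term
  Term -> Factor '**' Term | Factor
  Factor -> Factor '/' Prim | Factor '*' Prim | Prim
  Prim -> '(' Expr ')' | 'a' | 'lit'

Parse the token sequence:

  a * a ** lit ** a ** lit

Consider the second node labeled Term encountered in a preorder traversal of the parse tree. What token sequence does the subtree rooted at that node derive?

[Expr [Term [Factor [Factor [Prim a]] * [Prim a]] ** [Term [Factor [Prim lit]] ** [Term [Factor [Prim a]] ** [Term [Factor [Prim lit]]]]]]]

lit ** a ** lit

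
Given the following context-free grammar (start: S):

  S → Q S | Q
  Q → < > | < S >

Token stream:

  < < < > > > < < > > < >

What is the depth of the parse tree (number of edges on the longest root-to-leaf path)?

6

[S [Q < [S [Q < [S [Q < >]] >]] >] [S [Q < [S [Q < >]] >] [S [Q < >]]]]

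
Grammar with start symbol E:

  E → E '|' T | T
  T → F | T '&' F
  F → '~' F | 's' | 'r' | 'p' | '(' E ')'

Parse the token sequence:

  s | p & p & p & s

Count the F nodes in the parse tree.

[E [E [T [F s]]] | [T [T [T [T [F p]] & [F p]] & [F p]] & [F s]]]

5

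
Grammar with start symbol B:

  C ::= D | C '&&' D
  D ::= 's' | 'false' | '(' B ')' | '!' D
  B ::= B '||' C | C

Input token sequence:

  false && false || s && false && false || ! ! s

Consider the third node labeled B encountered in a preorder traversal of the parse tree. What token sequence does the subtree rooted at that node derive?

[B [B [B [C [C [D false]] && [D false]]] || [C [C [C [D s]] && [D false]] && [D false]]] || [C [D ! [D ! [D s]]]]]

false && false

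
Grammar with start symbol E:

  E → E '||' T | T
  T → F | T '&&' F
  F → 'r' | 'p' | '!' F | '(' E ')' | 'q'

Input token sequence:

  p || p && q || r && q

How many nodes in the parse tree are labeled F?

5

[E [E [E [T [F p]]] || [T [T [F p]] && [F q]]] || [T [T [F r]] && [F q]]]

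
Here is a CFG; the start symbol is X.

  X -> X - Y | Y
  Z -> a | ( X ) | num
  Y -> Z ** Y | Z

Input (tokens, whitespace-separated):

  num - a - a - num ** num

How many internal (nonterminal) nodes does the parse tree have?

[X [X [X [X [Y [Z num]]] - [Y [Z a]]] - [Y [Z a]]] - [Y [Z num] ** [Y [Z num]]]]

14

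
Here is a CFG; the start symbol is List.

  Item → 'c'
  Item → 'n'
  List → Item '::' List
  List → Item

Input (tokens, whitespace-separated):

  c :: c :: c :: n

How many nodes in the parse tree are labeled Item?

[List [Item c] :: [List [Item c] :: [List [Item c] :: [List [Item n]]]]]

4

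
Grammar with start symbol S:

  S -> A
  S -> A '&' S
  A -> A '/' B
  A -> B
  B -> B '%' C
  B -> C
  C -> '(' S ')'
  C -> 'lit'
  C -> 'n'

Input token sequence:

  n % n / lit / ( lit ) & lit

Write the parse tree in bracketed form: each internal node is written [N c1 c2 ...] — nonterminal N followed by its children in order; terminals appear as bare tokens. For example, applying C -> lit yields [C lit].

[S [A [A [A [B [B [C n]] % [C n]]] / [B [C lit]]] / [B [C ( [S [A [B [C lit]]]] )]]] & [S [A [B [C lit]]]]]

S
A & S
A / B & S
A / B / B & S
B / B / B & S
B % C / B / B & S
C % C / B / B & S
n % C / B / B & S
n % n / B / B & S
n % n / C / B & S
n % n / lit / B & S
n % n / lit / C & S
n % n / lit / ( S ) & S
n % n / lit / ( A ) & S
n % n / lit / ( B ) & S
n % n / lit / ( C ) & S
n % n / lit / ( lit ) & S
n % n / lit / ( lit ) & A
n % n / lit / ( lit ) & B
n % n / lit / ( lit ) & C
n % n / lit / ( lit ) & lit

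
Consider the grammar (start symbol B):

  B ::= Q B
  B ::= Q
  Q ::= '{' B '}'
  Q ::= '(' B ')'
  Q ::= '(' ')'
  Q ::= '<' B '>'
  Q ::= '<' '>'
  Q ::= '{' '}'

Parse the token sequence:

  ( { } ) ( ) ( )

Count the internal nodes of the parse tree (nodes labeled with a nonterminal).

8

[B [Q ( [B [Q { }]] )] [B [Q ( )] [B [Q ( )]]]]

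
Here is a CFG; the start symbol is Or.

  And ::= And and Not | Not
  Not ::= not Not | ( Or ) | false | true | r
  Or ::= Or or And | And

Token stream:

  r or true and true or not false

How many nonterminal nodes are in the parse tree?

[Or [Or [Or [And [Not r]]] or [And [And [Not true]] and [Not true]]] or [And [Not not [Not false]]]]

12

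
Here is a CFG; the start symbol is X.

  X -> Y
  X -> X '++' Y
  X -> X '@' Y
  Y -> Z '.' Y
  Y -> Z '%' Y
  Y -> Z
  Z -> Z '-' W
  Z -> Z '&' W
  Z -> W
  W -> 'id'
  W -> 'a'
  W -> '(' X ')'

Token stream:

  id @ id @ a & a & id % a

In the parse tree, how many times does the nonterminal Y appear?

[X [X [X [Y [Z [W id]]]] @ [Y [Z [W id]]]] @ [Y [Z [Z [Z [W a]] & [W a]] & [W id]] % [Y [Z [W a]]]]]

4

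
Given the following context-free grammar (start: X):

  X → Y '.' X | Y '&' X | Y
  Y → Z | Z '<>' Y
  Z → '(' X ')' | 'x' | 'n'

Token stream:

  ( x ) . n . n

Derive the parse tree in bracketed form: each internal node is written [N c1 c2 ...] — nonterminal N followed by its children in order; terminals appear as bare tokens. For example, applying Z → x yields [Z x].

[X [Y [Z ( [X [Y [Z x]]] )]] . [X [Y [Z n]] . [X [Y [Z n]]]]]

X
Y . X
Z . X
( X ) . X
( Y ) . X
( Z ) . X
( x ) . X
( x ) . Y . X
( x ) . Z . X
( x ) . n . X
( x ) . n . Y
( x ) . n . Z
( x ) . n . n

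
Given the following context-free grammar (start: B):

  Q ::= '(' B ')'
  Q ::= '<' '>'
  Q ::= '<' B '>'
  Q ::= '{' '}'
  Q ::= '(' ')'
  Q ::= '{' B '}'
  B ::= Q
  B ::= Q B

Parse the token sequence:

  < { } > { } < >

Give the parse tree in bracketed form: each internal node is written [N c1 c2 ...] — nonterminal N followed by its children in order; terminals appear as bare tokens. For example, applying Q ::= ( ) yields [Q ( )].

B
Q B
< B > B
< Q > B
< { } > B
< { } > Q B
< { } > { } B
< { } > { } Q
< { } > { } < >

[B [Q < [B [Q { }]] >] [B [Q { }] [B [Q < >]]]]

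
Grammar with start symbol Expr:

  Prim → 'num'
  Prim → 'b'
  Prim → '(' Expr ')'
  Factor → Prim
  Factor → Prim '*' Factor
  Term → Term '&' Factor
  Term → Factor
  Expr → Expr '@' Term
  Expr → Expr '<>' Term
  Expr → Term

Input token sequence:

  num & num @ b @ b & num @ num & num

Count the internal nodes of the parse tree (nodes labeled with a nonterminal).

25

[Expr [Expr [Expr [Expr [Term [Term [Factor [Prim num]]] & [Factor [Prim num]]]] @ [Term [Factor [Prim b]]]] @ [Term [Term [Factor [Prim b]]] & [Factor [Prim num]]]] @ [Term [Term [Factor [Prim num]]] & [Factor [Prim num]]]]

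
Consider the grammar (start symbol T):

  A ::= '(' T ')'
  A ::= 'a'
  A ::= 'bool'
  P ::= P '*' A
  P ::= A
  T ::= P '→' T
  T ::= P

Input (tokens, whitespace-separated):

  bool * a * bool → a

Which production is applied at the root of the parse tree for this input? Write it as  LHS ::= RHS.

T ::= P '→' T

[T [P [P [P [A bool]] * [A a]] * [A bool]] → [T [P [A a]]]]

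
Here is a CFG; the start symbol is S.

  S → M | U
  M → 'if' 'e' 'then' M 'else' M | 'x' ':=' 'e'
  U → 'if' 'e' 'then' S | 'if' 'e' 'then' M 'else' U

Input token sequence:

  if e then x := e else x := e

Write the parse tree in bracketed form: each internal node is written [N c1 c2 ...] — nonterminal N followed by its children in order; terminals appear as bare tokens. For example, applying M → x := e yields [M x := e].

S
M
if e then M else M
if e then x := e else M
if e then x := e else x := e

[S [M if e then [M x := e] else [M x := e]]]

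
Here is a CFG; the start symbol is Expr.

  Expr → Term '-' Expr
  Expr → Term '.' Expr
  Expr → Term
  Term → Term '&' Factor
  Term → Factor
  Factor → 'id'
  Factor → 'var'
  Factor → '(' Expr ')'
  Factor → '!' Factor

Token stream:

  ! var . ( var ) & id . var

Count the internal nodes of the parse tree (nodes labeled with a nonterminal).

15

[Expr [Term [Factor ! [Factor var]]] . [Expr [Term [Term [Factor ( [Expr [Term [Factor var]]] )]] & [Factor id]] . [Expr [Term [Factor var]]]]]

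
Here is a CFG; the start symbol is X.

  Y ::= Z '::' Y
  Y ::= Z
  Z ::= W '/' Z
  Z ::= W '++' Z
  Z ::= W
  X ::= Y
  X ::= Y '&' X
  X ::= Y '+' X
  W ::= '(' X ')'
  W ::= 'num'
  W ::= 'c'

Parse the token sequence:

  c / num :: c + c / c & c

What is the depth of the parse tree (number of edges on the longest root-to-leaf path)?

[X [Y [Z [W c] / [Z [W num]]] :: [Y [Z [W c]]]] + [X [Y [Z [W c] / [Z [W c]]]] & [X [Y [Z [W c]]]]]]

6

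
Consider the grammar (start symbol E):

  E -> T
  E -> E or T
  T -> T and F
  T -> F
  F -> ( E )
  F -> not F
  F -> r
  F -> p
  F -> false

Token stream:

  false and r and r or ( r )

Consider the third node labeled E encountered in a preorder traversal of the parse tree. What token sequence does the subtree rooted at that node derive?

r

[E [E [T [T [T [F false]] and [F r]] and [F r]]] or [T [F ( [E [T [F r]]] )]]]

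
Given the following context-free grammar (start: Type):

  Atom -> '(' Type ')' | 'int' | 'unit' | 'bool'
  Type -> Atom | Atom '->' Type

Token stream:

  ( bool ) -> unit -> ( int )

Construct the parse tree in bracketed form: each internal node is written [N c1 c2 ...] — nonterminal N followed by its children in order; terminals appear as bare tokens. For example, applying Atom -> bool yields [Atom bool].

[Type [Atom ( [Type [Atom bool]] )] -> [Type [Atom unit] -> [Type [Atom ( [Type [Atom int]] )]]]]

Type
Atom -> Type
( Type ) -> Type
( Atom ) -> Type
( bool ) -> Type
( bool ) -> Atom -> Type
( bool ) -> unit -> Type
( bool ) -> unit -> Atom
( bool ) -> unit -> ( Type )
( bool ) -> unit -> ( Atom )
( bool ) -> unit -> ( int )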